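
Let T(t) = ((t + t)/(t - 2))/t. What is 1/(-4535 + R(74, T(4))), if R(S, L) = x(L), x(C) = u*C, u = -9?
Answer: -1/4544 ≈ -0.00022007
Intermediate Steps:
T(t) = 2/(-2 + t) (T(t) = ((2*t)/(-2 + t))/t = (2*t/(-2 + t))/t = 2/(-2 + t))
x(C) = -9*C
R(S, L) = -9*L
1/(-4535 + R(74, T(4))) = 1/(-4535 - 18/(-2 + 4)) = 1/(-4535 - 18/2) = 1/(-4535 - 9*1) = 1/(-4535 - 9) = 1/(-4544) = -1/4544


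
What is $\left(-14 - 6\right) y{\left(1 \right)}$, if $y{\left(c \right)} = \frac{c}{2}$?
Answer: $-10$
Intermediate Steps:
$y{\left(c \right)} = \frac{c}{2}$ ($y{\left(c \right)} = c \frac{1}{2} = \frac{c}{2}$)
$\left(-14 - 6\right) y{\left(1 \right)} = \left(-14 - 6\right) \frac{1}{2} \cdot 1 = \left(-20\right) \frac{1}{2} = -10$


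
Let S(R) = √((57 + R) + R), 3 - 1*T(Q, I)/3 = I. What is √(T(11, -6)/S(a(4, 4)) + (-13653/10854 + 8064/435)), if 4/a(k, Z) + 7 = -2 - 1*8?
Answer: √(56423053741490 + 2843895071700*√17)/1806990 ≈ 4.5685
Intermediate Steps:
T(Q, I) = 9 - 3*I
a(k, Z) = -4/17 (a(k, Z) = 4/(-7 + (-2 - 1*8)) = 4/(-7 + (-2 - 8)) = 4/(-7 - 10) = 4/(-17) = 4*(-1/17) = -4/17)
S(R) = √(57 + 2*R)
√(T(11, -6)/S(a(4, 4)) + (-13653/10854 + 8064/435)) = √((9 - 3*(-6))/(√(57 + 2*(-4/17))) + (-13653/10854 + 8064/435)) = √((9 + 18)/(√(57 - 8/17)) + (-13653*1/10854 + 8064*(1/435))) = √(27/(√(961/17)) + (-1517/1206 + 2688/145)) = √(27/((31*√17/17)) + 3021763/174870) = √(27*(√17/31) + 3021763/174870) = √(27*√17/31 + 3021763/174870) = √(3021763/174870 + 27*√17/31)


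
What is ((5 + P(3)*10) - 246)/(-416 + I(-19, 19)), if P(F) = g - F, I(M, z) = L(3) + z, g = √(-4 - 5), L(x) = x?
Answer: 271/394 - 15*I/197 ≈ 0.68782 - 0.076142*I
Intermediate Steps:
g = 3*I (g = √(-9) = 3*I ≈ 3.0*I)
I(M, z) = 3 + z
P(F) = -F + 3*I (P(F) = 3*I - F = -F + 3*I)
((5 + P(3)*10) - 246)/(-416 + I(-19, 19)) = ((5 + (-1*3 + 3*I)*10) - 246)/(-416 + (3 + 19)) = ((5 + (-3 + 3*I)*10) - 246)/(-416 + 22) = ((5 + (-30 + 30*I)) - 246)/(-394) = ((-25 + 30*I) - 246)*(-1/394) = (-271 + 30*I)*(-1/394) = 271/394 - 15*I/197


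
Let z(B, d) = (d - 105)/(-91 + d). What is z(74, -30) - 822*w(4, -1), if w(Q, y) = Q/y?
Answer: 397983/121 ≈ 3289.1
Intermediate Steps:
z(B, d) = (-105 + d)/(-91 + d)
z(74, -30) - 822*w(4, -1) = (-105 - 30)/(-91 - 30) - 822*4/(-1) = -135/(-121) - 822*4*(-1) = -1/121*(-135) - 822*(-4) = 135/121 - 1*(-3288) = 135/121 + 3288 = 397983/121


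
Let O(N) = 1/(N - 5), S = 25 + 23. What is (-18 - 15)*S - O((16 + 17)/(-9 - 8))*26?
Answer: -93235/59 ≈ -1580.3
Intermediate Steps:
S = 48
O(N) = 1/(-5 + N)
(-18 - 15)*S - O((16 + 17)/(-9 - 8))*26 = (-18 - 15)*48 - 26/(-5 + (16 + 17)/(-9 - 8)) = -33*48 - 26/(-5 + 33/(-17)) = -1584 - 26/(-5 + 33*(-1/17)) = -1584 - 26/(-5 - 33/17) = -1584 - 26/(-118/17) = -1584 - (-17)*26/118 = -1584 - 1*(-221/59) = -1584 + 221/59 = -93235/59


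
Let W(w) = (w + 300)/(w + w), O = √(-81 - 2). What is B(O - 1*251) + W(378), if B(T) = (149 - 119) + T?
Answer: -27733/126 + I*√83 ≈ -220.1 + 9.1104*I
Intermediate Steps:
O = I*√83 (O = √(-83) = I*√83 ≈ 9.1104*I)
B(T) = 30 + T
W(w) = (300 + w)/(2*w) (W(w) = (300 + w)/((2*w)) = (300 + w)*(1/(2*w)) = (300 + w)/(2*w))
B(O - 1*251) + W(378) = (30 + (I*√83 - 1*251)) + (½)*(300 + 378)/378 = (30 + (I*√83 - 251)) + (½)*(1/378)*678 = (30 + (-251 + I*√83)) + 113/126 = (-221 + I*√83) + 113/126 = -27733/126 + I*√83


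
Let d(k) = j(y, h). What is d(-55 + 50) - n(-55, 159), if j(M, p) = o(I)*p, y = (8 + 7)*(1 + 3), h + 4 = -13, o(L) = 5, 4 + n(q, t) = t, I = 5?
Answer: -240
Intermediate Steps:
n(q, t) = -4 + t
h = -17 (h = -4 - 13 = -17)
y = 60 (y = 15*4 = 60)
j(M, p) = 5*p
d(k) = -85 (d(k) = 5*(-17) = -85)
d(-55 + 50) - n(-55, 159) = -85 - (-4 + 159) = -85 - 1*155 = -85 - 155 = -240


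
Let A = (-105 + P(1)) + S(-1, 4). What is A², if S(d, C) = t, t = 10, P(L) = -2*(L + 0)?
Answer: 9409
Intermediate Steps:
P(L) = -2*L
S(d, C) = 10
A = -97 (A = (-105 - 2*1) + 10 = (-105 - 2) + 10 = -107 + 10 = -97)
A² = (-97)² = 9409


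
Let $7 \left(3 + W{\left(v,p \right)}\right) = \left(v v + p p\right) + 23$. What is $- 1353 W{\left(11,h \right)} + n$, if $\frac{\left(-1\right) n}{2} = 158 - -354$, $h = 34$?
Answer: $- \frac{1737655}{7} \approx -2.4824 \cdot 10^{5}$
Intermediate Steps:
$W{\left(v,p \right)} = \frac{2}{7} + \frac{p^{2}}{7} + \frac{v^{2}}{7}$ ($W{\left(v,p \right)} = -3 + \frac{\left(v v + p p\right) + 23}{7} = -3 + \frac{\left(v^{2} + p^{2}\right) + 23}{7} = -3 + \frac{\left(p^{2} + v^{2}\right) + 23}{7} = -3 + \frac{23 + p^{2} + v^{2}}{7} = -3 + \left(\frac{23}{7} + \frac{p^{2}}{7} + \frac{v^{2}}{7}\right) = \frac{2}{7} + \frac{p^{2}}{7} + \frac{v^{2}}{7}$)
$n = -1024$ ($n = - 2 \left(158 - -354\right) = - 2 \left(158 + 354\right) = \left(-2\right) 512 = -1024$)
$- 1353 W{\left(11,h \right)} + n = - 1353 \left(\frac{2}{7} + \frac{34^{2}}{7} + \frac{11^{2}}{7}\right) - 1024 = - 1353 \left(\frac{2}{7} + \frac{1}{7} \cdot 1156 + \frac{1}{7} \cdot 121\right) - 1024 = - 1353 \left(\frac{2}{7} + \frac{1156}{7} + \frac{121}{7}\right) - 1024 = \left(-1353\right) \frac{1279}{7} - 1024 = - \frac{1730487}{7} - 1024 = - \frac{1737655}{7}$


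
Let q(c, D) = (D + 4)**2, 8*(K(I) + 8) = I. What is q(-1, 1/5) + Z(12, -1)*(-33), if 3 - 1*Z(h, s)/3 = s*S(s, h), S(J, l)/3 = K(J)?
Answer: 426753/200 ≈ 2133.8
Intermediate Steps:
K(I) = -8 + I/8
q(c, D) = (4 + D)**2
S(J, l) = -24 + 3*J/8 (S(J, l) = 3*(-8 + J/8) = -24 + 3*J/8)
Z(h, s) = 9 - 3*s*(-24 + 3*s/8)
q(-1, 1/5) + Z(12, -1)*(-33) = (4 + 1/5)**2 + (9 - 9/8*(-1)*(-64 - 1))*(-33) = (4 + 1/5)**2 + (9 - 9/8*(-1)*(-65))*(-33) = (21/5)**2 + (9 - 585/8)*(-33) = 441/25 - 513/8*(-33) = 441/25 + 16929/8 = 426753/200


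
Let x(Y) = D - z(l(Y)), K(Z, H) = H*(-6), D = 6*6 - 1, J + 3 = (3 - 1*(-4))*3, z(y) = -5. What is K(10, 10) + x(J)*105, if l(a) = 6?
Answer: 4140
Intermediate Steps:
J = 18 (J = -3 + (3 - 1*(-4))*3 = -3 + (3 + 4)*3 = -3 + 7*3 = -3 + 21 = 18)
D = 35 (D = 36 - 1 = 35)
K(Z, H) = -6*H
x(Y) = 40 (x(Y) = 35 - 1*(-5) = 35 + 5 = 40)
K(10, 10) + x(J)*105 = -6*10 + 40*105 = -60 + 4200 = 4140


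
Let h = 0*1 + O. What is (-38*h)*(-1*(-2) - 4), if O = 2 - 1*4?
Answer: -152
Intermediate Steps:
O = -2 (O = 2 - 4 = -2)
h = -2 (h = 0*1 - 2 = 0 - 2 = -2)
(-38*h)*(-1*(-2) - 4) = (-38*(-2))*(-1*(-2) - 4) = 76*(2 - 4) = 76*(-2) = -152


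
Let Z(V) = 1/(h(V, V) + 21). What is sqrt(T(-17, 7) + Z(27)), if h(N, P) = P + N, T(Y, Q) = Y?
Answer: 7*I*sqrt(78)/15 ≈ 4.1215*I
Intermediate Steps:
h(N, P) = N + P
Z(V) = 1/(21 + 2*V) (Z(V) = 1/((V + V) + 21) = 1/(2*V + 21) = 1/(21 + 2*V))
sqrt(T(-17, 7) + Z(27)) = sqrt(-17 + 1/(21 + 2*27)) = sqrt(-17 + 1/(21 + 54)) = sqrt(-17 + 1/75) = sqrt(-1274/75) = 7*I*sqrt(78)/15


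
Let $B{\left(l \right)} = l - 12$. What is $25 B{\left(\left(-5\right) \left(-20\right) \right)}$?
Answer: $2200$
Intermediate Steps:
$B{\left(l \right)} = -12 + l$ ($B{\left(l \right)} = l - 12 = -12 + l$)
$25 B{\left(\left(-5\right) \left(-20\right) \right)} = 25 \left(-12 - -100\right) = 25 \left(-12 + 100\right) = 25 \cdot 88 = 2200$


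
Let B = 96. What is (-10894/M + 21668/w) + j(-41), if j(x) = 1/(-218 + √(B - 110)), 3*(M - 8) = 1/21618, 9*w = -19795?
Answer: -17622560261293501/12848144342985 - I*√14/47538 ≈ -1371.6 - 7.8709e-5*I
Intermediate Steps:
w = -19795/9 (w = (⅑)*(-19795) = -19795/9 ≈ -2199.4)
M = 518833/64854 (M = 8 + (⅓)/21618 = 8 + (⅓)*(1/21618) = 8 + 1/64854 = 518833/64854 ≈ 8.0000)
j(x) = 1/(-218 + I*√14) (j(x) = 1/(-218 + √(96 - 110)) = 1/(-218 + √(-14)) = 1/(-218 + I*√14))
(-10894/M + 21668/w) + j(-41) = (-10894/518833/64854 + 21668/(-19795/9)) + (-109/23769 - I*√14/47538) = (-10894*64854/518833 + 21668*(-9/19795)) + (-109/23769 - I*√14/47538) = (-706519476/518833 - 195012/19795) + (-109/23769 - I*√14/47538) = -14086731688416/10270299235 + (-109/23769 - I*√14/47538) = -17622560261293501/12848144342985 - I*√14/47538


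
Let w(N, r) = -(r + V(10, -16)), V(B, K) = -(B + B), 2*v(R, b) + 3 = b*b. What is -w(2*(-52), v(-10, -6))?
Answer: -7/2 ≈ -3.5000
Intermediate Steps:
v(R, b) = -3/2 + b²/2 (v(R, b) = -3/2 + (b*b)/2 = -3/2 + b²/2)
V(B, K) = -2*B
w(N, r) = 20 - r (w(N, r) = -(r - 2*10) = -(r - 20) = -(-20 + r) = 20 - r)
-w(2*(-52), v(-10, -6)) = -(20 - (-3/2 + (½)*(-6)²)) = -(20 - (-3/2 + (½)*36)) = -(20 - (-3/2 + 18)) = -(20 - 1*33/2) = -(20 - 33/2) = -1*7/2 = -7/2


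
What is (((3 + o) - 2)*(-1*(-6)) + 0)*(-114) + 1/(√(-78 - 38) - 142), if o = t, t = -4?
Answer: 20807209/10140 - I*√29/10140 ≈ 2052.0 - 0.00053108*I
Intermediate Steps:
o = -4
(((3 + o) - 2)*(-1*(-6)) + 0)*(-114) + 1/(√(-78 - 38) - 142) = (((3 - 4) - 2)*(-1*(-6)) + 0)*(-114) + 1/(√(-78 - 38) - 142) = ((-1 - 2)*6 + 0)*(-114) + 1/(√(-116) - 142) = (-3*6 + 0)*(-114) + 1/(2*I*√29 - 142) = (-18 + 0)*(-114) + 1/(-142 + 2*I*√29) = -18*(-114) + 1/(-142 + 2*I*√29) = 2052 + 1/(-142 + 2*I*√29)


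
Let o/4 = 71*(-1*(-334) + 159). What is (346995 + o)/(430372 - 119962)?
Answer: 487007/310410 ≈ 1.5689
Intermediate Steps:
o = 140012 (o = 4*(71*(-1*(-334) + 159)) = 4*(71*(334 + 159)) = 4*(71*493) = 4*35003 = 140012)
(346995 + o)/(430372 - 119962) = (346995 + 140012)/(430372 - 119962) = 487007/310410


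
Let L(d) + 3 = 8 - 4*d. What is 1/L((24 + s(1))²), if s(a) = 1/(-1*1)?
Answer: -1/2111 ≈ -0.00047371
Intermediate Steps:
s(a) = -1 (s(a) = 1/(-1) = -1)
L(d) = 5 - 4*d (L(d) = -3 + (8 - 4*d) = 5 - 4*d)
1/L((24 + s(1))²) = 1/(5 - 4*(24 - 1)²) = 1/(5 - 4*23²) = 1/(5 - 4*529) = 1/(5 - 2116) = 1/(-2111) = -1/2111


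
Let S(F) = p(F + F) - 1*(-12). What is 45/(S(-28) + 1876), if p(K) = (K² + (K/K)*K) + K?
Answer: 45/4912 ≈ 0.0091612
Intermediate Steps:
p(K) = K² + 2*K (p(K) = (K² + 1*K) + K = (K² + K) + K = (K + K²) + K = K² + 2*K)
S(F) = 12 + 2*F*(2 + 2*F) (S(F) = (F + F)*(2 + (F + F)) - 1*(-12) = (2*F)*(2 + 2*F) + 12 = 2*F*(2 + 2*F) + 12 = 12 + 2*F*(2 + 2*F))
45/(S(-28) + 1876) = 45/((12 + 4*(-28)*(1 - 28)) + 1876) = 45/((12 + 4*(-28)*(-27)) + 1876) = 45/((12 + 3024) + 1876) = 45/(3036 + 1876) = 45/4912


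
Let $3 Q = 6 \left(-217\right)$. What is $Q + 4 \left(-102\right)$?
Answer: $-842$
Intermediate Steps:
$Q = -434$ ($Q = \frac{6 \left(-217\right)}{3} = \frac{1}{3} \left(-1302\right) = -434$)
$Q + 4 \left(-102\right) = -434 + 4 \left(-102\right) = -434 - 408 = -842$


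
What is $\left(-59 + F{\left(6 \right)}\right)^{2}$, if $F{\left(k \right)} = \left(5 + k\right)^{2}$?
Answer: $3844$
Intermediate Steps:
$\left(-59 + F{\left(6 \right)}\right)^{2} = \left(-59 + \left(5 + 6\right)^{2}\right)^{2} = \left(-59 + 11^{2}\right)^{2} = \left(-59 + 121\right)^{2} = 62^{2} = 3844$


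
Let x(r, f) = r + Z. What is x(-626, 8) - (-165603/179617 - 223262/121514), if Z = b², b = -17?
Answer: -3647565286455/10912990069 ≈ -334.24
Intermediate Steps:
Z = 289 (Z = (-17)² = 289)
x(r, f) = 289 + r (x(r, f) = r + 289 = 289 + r)
x(-626, 8) - (-165603/179617 - 223262/121514) = (289 - 626) - (-165603/179617 - 223262/121514) = -337 - (-165603*1/179617 - 223262*1/121514) = -337 - (-165603/179617 - 111631/60757) = -337 - 1*(-30112366798/10912990069) = -337 + 30112366798/10912990069 = -3647565286455/10912990069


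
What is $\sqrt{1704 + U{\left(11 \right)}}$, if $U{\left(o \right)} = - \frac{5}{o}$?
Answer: $\frac{\sqrt{206129}}{11} \approx 41.274$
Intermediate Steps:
$\sqrt{1704 + U{\left(11 \right)}} = \sqrt{1704 - \frac{5}{11}} = \sqrt{\frac{18739}{11}} = \frac{\sqrt{206129}}{11}$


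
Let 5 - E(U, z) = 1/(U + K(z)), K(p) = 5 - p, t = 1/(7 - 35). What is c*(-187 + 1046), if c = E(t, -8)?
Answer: 1535033/363 ≈ 4228.7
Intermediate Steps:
t = -1/28 (t = 1/(-28) = -1/28 ≈ -0.035714)
E(U, z) = 5 - 1/(5 + U - z) (E(U, z) = 5 - 1/(U + (5 - z)) = 5 - 1/(5 + U - z))
c = 1787/363 (c = (24 - 5*(-8) + 5*(-1/28))/(5 - 1/28 - 1*(-8)) = (24 + 40 - 5/28)/(5 - 1/28 + 8) = (1787/28)/(363/28) = (28/363)*(1787/28) = 1787/363 ≈ 4.9229)
c*(-187 + 1046) = 1787*(-187 + 1046)/363 = (1787/363)*859 = 1535033/363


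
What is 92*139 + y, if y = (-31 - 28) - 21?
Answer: 12708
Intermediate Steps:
y = -80 (y = -59 - 21 = -80)
92*139 + y = 92*139 - 80 = 12788 - 80 = 12708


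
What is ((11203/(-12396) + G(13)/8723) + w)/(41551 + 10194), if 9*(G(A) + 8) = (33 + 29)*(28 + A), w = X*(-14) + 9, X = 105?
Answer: -36478315787/1291200643260 ≈ -0.028251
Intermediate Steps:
w = -1461 (w = 105*(-14) + 9 = -1470 + 9 = -1461)
G(A) = 1664/9 + 62*A/9 (G(A) = -8 + ((33 + 29)*(28 + A))/9 = -8 + (62*(28 + A))/9 = -8 + (1736 + 62*A)/9 = -8 + (1736/9 + 62*A/9) = 1664/9 + 62*A/9)
((11203/(-12396) + G(13)/8723) + w)/(41551 + 10194) = ((11203/(-12396) + (1664/9 + (62/9)*13)/8723) - 1461)/(41551 + 10194) = ((11203*(-1/12396) + (1664/9 + 806/9)*(1/8723)) - 1461)/51745 = ((-11203/12396 + (2470/9)*(1/8723)) - 1461)*(1/51745) = ((-11203/12396 + 190/6039) - 1461)*(1/51745) = (-21766559/24953148 - 1461)*(1/51745) = -36478315787/24953148*1/51745 = -36478315787/1291200643260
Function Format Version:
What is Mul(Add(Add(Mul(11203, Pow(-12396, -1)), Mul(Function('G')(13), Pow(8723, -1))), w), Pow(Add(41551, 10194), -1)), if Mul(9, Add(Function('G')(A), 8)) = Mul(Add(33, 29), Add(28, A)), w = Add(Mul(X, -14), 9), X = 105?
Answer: Rational(-36478315787, 1291200643260) ≈ -0.028251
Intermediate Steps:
w = -1461 (w = Add(Mul(105, -14), 9) = Add(-1470, 9) = -1461)
Function('G')(A) = Add(Rational(1664, 9), Mul(Rational(62, 9), A)) (Function('G')(A) = Add(-8, Mul(Rational(1, 9), Mul(Add(33, 29), Add(28, A)))) = Add(-8, Mul(Rational(1, 9), Mul(62, Add(28, A)))) = Add(-8, Mul(Rational(1, 9), Add(1736, Mul(62, A)))) = Add(-8, Add(Rational(1736, 9), Mul(Rational(62, 9), A))) = Add(Rational(1664, 9), Mul(Rational(62, 9), A)))
Mul(Add(Add(Mul(11203, Pow(-12396, -1)), Mul(Function('G')(13), Pow(8723, -1))), w), Pow(Add(41551, 10194), -1)) = Mul(Add(Add(Mul(11203, Pow(-12396, -1)), Mul(Add(Rational(1664, 9), Mul(Rational(62, 9), 13)), Pow(8723, -1))), -1461), Pow(Add(41551, 10194), -1)) = Mul(Add(Add(Mul(11203, Rational(-1, 12396)), Mul(Add(Rational(1664, 9), Rational(806, 9)), Rational(1, 8723))), -1461), Pow(51745, -1)) = Mul(Add(Add(Rational(-11203, 12396), Mul(Rational(2470, 9), Rational(1, 8723))), -1461), Rational(1, 51745)) = Mul(Add(Add(Rational(-11203, 12396), Rational(190, 6039)), -1461), Rational(1, 51745)) = Mul(Add(Rational(-21766559, 24953148), -1461), Rational(1, 51745)) = Mul(Rational(-36478315787, 24953148), Rational(1, 51745)) = Rational(-36478315787, 1291200643260)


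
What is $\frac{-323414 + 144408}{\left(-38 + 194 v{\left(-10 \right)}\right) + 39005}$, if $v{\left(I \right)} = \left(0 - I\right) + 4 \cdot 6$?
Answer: $- \frac{179006}{45563} \approx -3.9288$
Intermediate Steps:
$v{\left(I \right)} = 24 - I$ ($v{\left(I \right)} = - I + 24 = 24 - I$)
$\frac{-323414 + 144408}{\left(-38 + 194 v{\left(-10 \right)}\right) + 39005} = \frac{-323414 + 144408}{\left(-38 + 194 \left(24 - -10\right)\right) + 39005} = - \frac{179006}{\left(-38 + 194 \left(24 + 10\right)\right) + 39005} = - \frac{179006}{\left(-38 + 194 \cdot 34\right) + 39005} = - \frac{179006}{\left(-38 + 6596\right) + 39005} = - \frac{179006}{6558 + 39005} = - \frac{179006}{45563}$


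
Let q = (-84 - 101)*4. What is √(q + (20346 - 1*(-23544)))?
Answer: 5*√1726 ≈ 207.73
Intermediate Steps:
q = -740 (q = -185*4 = -740)
√(q + (20346 - 1*(-23544))) = √(-740 + (20346 - 1*(-23544))) = √(-740 + (20346 + 23544)) = √(-740 + 43890) = √43150 = 5*√1726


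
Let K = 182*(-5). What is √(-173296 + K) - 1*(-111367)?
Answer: 111367 + I*√174206 ≈ 1.1137e+5 + 417.38*I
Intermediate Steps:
K = -910
√(-173296 + K) - 1*(-111367) = √(-173296 - 910) - 1*(-111367) = √(-174206) + 111367 = I*√174206 + 111367 = 111367 + I*√174206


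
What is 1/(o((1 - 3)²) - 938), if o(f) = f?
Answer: -1/934 ≈ -0.0010707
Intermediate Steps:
1/(o((1 - 3)²) - 938) = 1/((1 - 3)² - 938) = 1/((-2)² - 938) = 1/(4 - 938) = 1/(-934) = -1/934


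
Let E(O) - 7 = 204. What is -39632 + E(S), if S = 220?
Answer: -39421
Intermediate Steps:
E(O) = 211 (E(O) = 7 + 204 = 211)
-39632 + E(S) = -39632 + 211 = -39421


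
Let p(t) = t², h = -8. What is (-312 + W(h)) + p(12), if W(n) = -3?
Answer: -171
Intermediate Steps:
(-312 + W(h)) + p(12) = (-312 - 3) + 12² = -315 + 144 = -171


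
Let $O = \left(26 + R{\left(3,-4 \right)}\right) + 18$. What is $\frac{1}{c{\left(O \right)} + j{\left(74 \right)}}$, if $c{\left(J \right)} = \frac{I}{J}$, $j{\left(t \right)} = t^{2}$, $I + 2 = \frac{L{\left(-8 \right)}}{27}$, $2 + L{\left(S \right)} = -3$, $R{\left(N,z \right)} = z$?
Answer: $\frac{1080}{5914021} \approx 0.00018262$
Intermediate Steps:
$L{\left(S \right)} = -5$ ($L{\left(S \right)} = -2 - 3 = -5$)
$I = - \frac{59}{27}$ ($I = -2 - \frac{5}{27} = - \frac{59}{27} \approx -2.1852$)
$O = 40$ ($O = \left(26 - 4\right) + 18 = 22 + 18 = 40$)
$c{\left(J \right)} = - \frac{59}{27 J}$
$\frac{1}{c{\left(O \right)} + j{\left(74 \right)}} = \frac{1}{- \frac{59}{27 \cdot 40} + 74^{2}} = \frac{1}{\left(- \frac{59}{27}\right) \frac{1}{40} + 5476} = \frac{1}{- \frac{59}{1080} + 5476} = \frac{1}{\frac{5914021}{1080}} = \frac{1080}{5914021}$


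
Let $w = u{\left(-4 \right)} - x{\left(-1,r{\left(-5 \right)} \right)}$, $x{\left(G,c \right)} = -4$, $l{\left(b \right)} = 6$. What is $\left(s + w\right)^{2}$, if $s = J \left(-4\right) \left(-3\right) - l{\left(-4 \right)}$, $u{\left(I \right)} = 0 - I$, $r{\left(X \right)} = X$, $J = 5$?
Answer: $3844$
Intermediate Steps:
$u{\left(I \right)} = - I$
$s = 54$ ($s = 5 \left(-4\right) \left(-3\right) - 6 = \left(-20\right) \left(-3\right) - 6 = 60 - 6 = 54$)
$w = 8$ ($w = \left(-1\right) \left(-4\right) - -4 = 4 + 4 = 8$)
$\left(s + w\right)^{2} = \left(54 + 8\right)^{2} = 62^{2} = 3844$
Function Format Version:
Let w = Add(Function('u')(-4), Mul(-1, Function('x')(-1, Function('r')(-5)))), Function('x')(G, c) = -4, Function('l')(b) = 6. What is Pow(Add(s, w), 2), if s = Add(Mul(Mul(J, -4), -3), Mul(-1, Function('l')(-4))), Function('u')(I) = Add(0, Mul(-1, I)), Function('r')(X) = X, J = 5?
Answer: 3844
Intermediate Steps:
Function('u')(I) = Mul(-1, I)
s = 54 (s = Add(Mul(Mul(5, -4), -3), Mul(-1, 6)) = Add(Mul(-20, -3), -6) = Add(60, -6) = 54)
w = 8 (w = Add(Mul(-1, -4), Mul(-1, -4)) = Add(4, 4) = 8)
Pow(Add(s, w), 2) = Pow(Add(54, 8), 2) = Pow(62, 2) = 3844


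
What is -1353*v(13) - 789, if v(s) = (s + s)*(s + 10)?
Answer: -809883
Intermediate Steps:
v(s) = 2*s*(10 + s) (v(s) = (2*s)*(10 + s) = 2*s*(10 + s))
-1353*v(13) - 789 = -2706*13*(10 + 13) - 789 = -2706*13*23 - 789 = -1353*598 - 789 = -809094 - 789 = -809883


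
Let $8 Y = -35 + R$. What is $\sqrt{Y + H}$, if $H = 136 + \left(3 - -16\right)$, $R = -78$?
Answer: $\frac{7 \sqrt{46}}{4} \approx 11.869$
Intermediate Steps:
$Y = - \frac{113}{8}$ ($Y = \frac{-35 - 78}{8} = \frac{1}{8} \left(-113\right) = - \frac{113}{8} \approx -14.125$)
$H = 155$ ($H = 136 + \left(3 + 16\right) = 136 + 19 = 155$)
$\sqrt{Y + H} = \sqrt{- \frac{113}{8} + 155} = \sqrt{\frac{1127}{8}} = \frac{7 \sqrt{46}}{4}$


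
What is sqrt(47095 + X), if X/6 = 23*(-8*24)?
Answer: sqrt(20599) ≈ 143.52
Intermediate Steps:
X = -26496 (X = 6*(23*(-8*24)) = 6*(23*(-192)) = 6*(-4416) = -26496)
sqrt(47095 + X) = sqrt(47095 - 26496) = sqrt(20599)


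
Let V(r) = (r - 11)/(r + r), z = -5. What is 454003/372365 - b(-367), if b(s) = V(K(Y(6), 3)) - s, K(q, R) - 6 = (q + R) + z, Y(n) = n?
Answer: -108948267/297892 ≈ -365.73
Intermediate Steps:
K(q, R) = 1 + R + q (K(q, R) = 6 + ((q + R) - 5) = 6 + ((R + q) - 5) = 6 + (-5 + R + q) = 1 + R + q)
V(r) = (-11 + r)/(2*r) (V(r) = (-11 + r)/((2*r)) = (-11 + r)*(1/(2*r)) = (-11 + r)/(2*r))
b(s) = -1/20 - s (b(s) = (-11 + (1 + 3 + 6))/(2*(1 + 3 + 6)) - s = (½)*(-11 + 10)/10 - s = (½)*(⅒)*(-1) - s = -1/20 - s)
454003/372365 - b(-367) = 454003/372365 - (-1/20 - 1*(-367)) = 454003*(1/372365) - (-1/20 + 367) = 454003/372365 - 1*7339/20 = 454003/372365 - 7339/20 = -108948267/297892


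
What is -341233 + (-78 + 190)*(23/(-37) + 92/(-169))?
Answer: -2134546541/6253 ≈ -3.4136e+5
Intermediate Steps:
-341233 + (-78 + 190)*(23/(-37) + 92/(-169)) = -341233 + 112*(23*(-1/37) + 92*(-1/169)) = -341233 + 112*(-23/37 - 92/169) = -341233 + 112*(-7291/6253) = -341233 - 816592/6253 = -2134546541/6253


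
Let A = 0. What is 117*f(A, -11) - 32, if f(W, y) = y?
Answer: -1319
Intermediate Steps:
117*f(A, -11) - 32 = 117*(-11) - 32 = -1287 - 32 = -1319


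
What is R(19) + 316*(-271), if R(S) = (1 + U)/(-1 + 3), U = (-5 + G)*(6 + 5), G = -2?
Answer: -85674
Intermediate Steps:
U = -77 (U = (-5 - 2)*(6 + 5) = -7*11 = -77)
R(S) = -38 (R(S) = (1 - 77)/(-1 + 3) = -76/2 = -76*1/2 = -38)
R(19) + 316*(-271) = -38 + 316*(-271) = -38 - 85636 = -85674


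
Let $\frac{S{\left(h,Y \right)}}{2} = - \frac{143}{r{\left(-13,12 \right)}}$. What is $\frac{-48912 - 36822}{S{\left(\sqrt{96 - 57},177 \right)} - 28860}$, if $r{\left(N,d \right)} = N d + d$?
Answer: $\frac{6172848}{2077777} \approx 2.9709$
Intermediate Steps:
$r{\left(N,d \right)} = d + N d$
$S{\left(h,Y \right)} = \frac{143}{72}$ ($S{\left(h,Y \right)} = 2 \left(- \frac{143}{12 \left(1 - 13\right)}\right) = 2 \left(- \frac{143}{12 \left(-12\right)}\right) = 2 \left(- \frac{143}{-144}\right) = 2 \left(\left(-143\right) \left(- \frac{1}{144}\right)\right) = 2 \cdot \frac{143}{144} = \frac{143}{72}$)
$\frac{-48912 - 36822}{S{\left(\sqrt{96 - 57},177 \right)} - 28860} = \frac{-48912 - 36822}{\frac{143}{72} - 28860} = - \frac{85734}{- \frac{2077777}{72}} = \left(-85734\right) \left(- \frac{72}{2077777}\right) = \frac{6172848}{2077777}$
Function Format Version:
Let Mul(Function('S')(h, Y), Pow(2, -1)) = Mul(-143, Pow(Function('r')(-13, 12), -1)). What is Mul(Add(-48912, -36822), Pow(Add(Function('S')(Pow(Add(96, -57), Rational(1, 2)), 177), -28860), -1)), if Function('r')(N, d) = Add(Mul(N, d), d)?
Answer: Rational(6172848, 2077777) ≈ 2.9709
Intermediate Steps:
Function('r')(N, d) = Add(d, Mul(N, d))
Function('S')(h, Y) = Rational(143, 72) (Function('S')(h, Y) = Mul(2, Mul(-143, Pow(Mul(12, Add(1, -13)), -1))) = Mul(2, Mul(-143, Pow(Mul(12, -12), -1))) = Mul(2, Mul(-143, Pow(-144, -1))) = Mul(2, Mul(-143, Rational(-1, 144))) = Mul(2, Rational(143, 144)) = Rational(143, 72))
Mul(Add(-48912, -36822), Pow(Add(Function('S')(Pow(Add(96, -57), Rational(1, 2)), 177), -28860), -1)) = Mul(Add(-48912, -36822), Pow(Add(Rational(143, 72), -28860), -1)) = Mul(-85734, Pow(Rational(-2077777, 72), -1)) = Mul(-85734, Rational(-72, 2077777)) = Rational(6172848, 2077777)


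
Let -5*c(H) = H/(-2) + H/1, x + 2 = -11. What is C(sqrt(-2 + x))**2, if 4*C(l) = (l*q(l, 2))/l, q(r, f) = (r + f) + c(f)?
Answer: -147/200 + 9*I*sqrt(15)/40 ≈ -0.735 + 0.87142*I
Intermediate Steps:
x = -13 (x = -2 - 11 = -13)
c(H) = -H/10 (c(H) = -(H/(-2) + H/1)/5 = -(H*(-1/2) + H*1)/5 = -(-H/2 + H)/5 = -H/10)
q(r, f) = r + 9*f/10 (q(r, f) = (r + f) - f/10 = (f + r) - f/10 = r + 9*f/10)
C(l) = 9/20 + l/4 (C(l) = ((l*(l + (9/10)*2))/l)/4 = ((l*(l + 9/5))/l)/4 = ((l*(9/5 + l))/l)/4 = (9/5 + l)/4 = 9/20 + l/4)
C(sqrt(-2 + x))**2 = (9/20 + sqrt(-2 - 13)/4)**2 = (9/20 + sqrt(-15)/4)**2 = (9/20 + (I*sqrt(15))/4)**2 = (9/20 + I*sqrt(15)/4)**2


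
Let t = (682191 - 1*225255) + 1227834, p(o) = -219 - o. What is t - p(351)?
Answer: 1685340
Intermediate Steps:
t = 1684770 (t = (682191 - 225255) + 1227834 = 456936 + 1227834 = 1684770)
t - p(351) = 1684770 - (-219 - 1*351) = 1684770 - (-219 - 351) = 1684770 - 1*(-570) = 1684770 + 570 = 1685340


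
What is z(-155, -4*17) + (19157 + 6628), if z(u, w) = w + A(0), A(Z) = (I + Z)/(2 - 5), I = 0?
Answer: 25717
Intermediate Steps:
A(Z) = -Z/3 (A(Z) = (0 + Z)/(2 - 5) = Z/(-3) = Z*(-⅓) = -Z/3)
z(u, w) = w (z(u, w) = w - ⅓*0 = w + 0 = w)
z(-155, -4*17) + (19157 + 6628) = -4*17 + (19157 + 6628) = -68 + 25785 = 25717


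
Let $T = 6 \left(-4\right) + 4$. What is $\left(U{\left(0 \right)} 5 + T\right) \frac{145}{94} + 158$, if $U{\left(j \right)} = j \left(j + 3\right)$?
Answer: $\frac{5976}{47} \approx 127.15$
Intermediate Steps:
$T = -20$ ($T = -24 + 4 = -20$)
$U{\left(j \right)} = j \left(3 + j\right)$
$\left(U{\left(0 \right)} 5 + T\right) \frac{145}{94} + 158 = \left(0 \left(3 + 0\right) 5 - 20\right) \frac{145}{94} + 158 = \left(0 \cdot 3 \cdot 5 - 20\right) 145 \cdot \frac{1}{94} + 158 = \left(0 \cdot 5 - 20\right) \frac{145}{94} + 158 = \left(0 - 20\right) \frac{145}{94} + 158 = \left(-20\right) \frac{145}{94} + 158 = - \frac{1450}{47} + 158 = \frac{5976}{47}$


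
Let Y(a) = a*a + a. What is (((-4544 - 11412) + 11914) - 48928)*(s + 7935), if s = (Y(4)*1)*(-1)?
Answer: -419257550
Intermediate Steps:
Y(a) = a + a² (Y(a) = a² + a = a + a²)
s = -20 (s = ((4*(1 + 4))*1)*(-1) = ((4*5)*1)*(-1) = (20*1)*(-1) = 20*(-1) = -20)
(((-4544 - 11412) + 11914) - 48928)*(s + 7935) = (((-4544 - 11412) + 11914) - 48928)*(-20 + 7935) = ((-15956 + 11914) - 48928)*7915 = (-4042 - 48928)*7915 = -52970*7915 = -419257550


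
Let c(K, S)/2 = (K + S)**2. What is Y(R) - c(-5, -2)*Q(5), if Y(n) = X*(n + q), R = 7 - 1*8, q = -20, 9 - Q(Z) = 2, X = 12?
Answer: -938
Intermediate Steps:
c(K, S) = 2*(K + S)**2
Q(Z) = 7 (Q(Z) = 9 - 1*2 = 9 - 2 = 7)
R = -1 (R = 7 - 8 = -1)
Y(n) = -240 + 12*n (Y(n) = 12*(n - 20) = 12*(-20 + n) = -240 + 12*n)
Y(R) - c(-5, -2)*Q(5) = (-240 + 12*(-1)) - 2*(-5 - 2)**2*7 = (-240 - 12) - 2*(-7)**2*7 = -252 - 2*49*7 = -252 - 98*7 = -252 - 1*686 = -252 - 686 = -938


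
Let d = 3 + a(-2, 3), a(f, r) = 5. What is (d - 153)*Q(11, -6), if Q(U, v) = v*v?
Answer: -5220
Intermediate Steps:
Q(U, v) = v²
d = 8 (d = 3 + 5 = 8)
(d - 153)*Q(11, -6) = (8 - 153)*(-6)² = -145*36 = -5220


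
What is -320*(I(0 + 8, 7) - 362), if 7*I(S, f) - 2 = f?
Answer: 808000/7 ≈ 1.1543e+5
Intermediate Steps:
I(S, f) = 2/7 + f/7
-320*(I(0 + 8, 7) - 362) = -320*((2/7 + (⅐)*7) - 362) = -320*((2/7 + 1) - 362) = -320*(9/7 - 362) = -320*(-2525/7) = 808000/7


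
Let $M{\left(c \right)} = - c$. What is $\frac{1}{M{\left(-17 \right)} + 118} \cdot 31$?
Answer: $\frac{31}{135} \approx 0.22963$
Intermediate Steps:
$\frac{1}{M{\left(-17 \right)} + 118} \cdot 31 = \frac{1}{\left(-1\right) \left(-17\right) + 118} \cdot 31 = \frac{1}{17 + 118} \cdot 31 = \frac{1}{135} \cdot 31 = \frac{31}{135}$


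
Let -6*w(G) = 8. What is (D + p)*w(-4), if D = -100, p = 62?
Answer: 152/3 ≈ 50.667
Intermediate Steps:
w(G) = -4/3 (w(G) = -⅙*8 = -4/3)
(D + p)*w(-4) = (-100 + 62)*(-4/3) = -38*(-4/3) = 152/3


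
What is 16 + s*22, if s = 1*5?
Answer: 126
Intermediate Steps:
s = 5
16 + s*22 = 16 + 5*22 = 16 + 110 = 126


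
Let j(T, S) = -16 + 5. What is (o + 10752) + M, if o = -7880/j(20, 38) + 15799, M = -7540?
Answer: 217001/11 ≈ 19727.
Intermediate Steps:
j(T, S) = -11
o = 181669/11 (o = -7880/(-11) + 15799 = -7880*(-1/11) + 15799 = 7880/11 + 15799 = 181669/11 ≈ 16515.)
(o + 10752) + M = (181669/11 + 10752) - 7540 = 299941/11 - 7540 = 217001/11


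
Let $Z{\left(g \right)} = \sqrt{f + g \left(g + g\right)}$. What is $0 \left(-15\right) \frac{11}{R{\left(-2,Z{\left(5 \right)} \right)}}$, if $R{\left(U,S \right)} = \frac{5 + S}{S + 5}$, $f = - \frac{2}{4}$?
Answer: $0$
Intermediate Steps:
$f = - \frac{1}{2}$ ($f = \left(-2\right) \frac{1}{4} = - \frac{1}{2} \approx -0.5$)
$Z{\left(g \right)} = \sqrt{- \frac{1}{2} + 2 g^{2}}$ ($Z{\left(g \right)} = \sqrt{- \frac{1}{2} + g \left(g + g\right)} = \sqrt{- \frac{1}{2} + g 2 g} = \sqrt{- \frac{1}{2} + 2 g^{2}}$)
$R{\left(U,S \right)} = 1$ ($R{\left(U,S \right)} = \frac{5 + S}{5 + S} = 1$)
$0 \left(-15\right) \frac{11}{R{\left(-2,Z{\left(5 \right)} \right)}} = 0 \left(-15\right) \frac{11}{1} = 0 \cdot 11 \cdot 1 = 0 \cdot 11 = 0$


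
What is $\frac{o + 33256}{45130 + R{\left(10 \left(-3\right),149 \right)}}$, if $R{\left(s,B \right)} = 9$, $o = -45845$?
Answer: $- \frac{12589}{45139} \approx -0.27889$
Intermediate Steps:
$\frac{o + 33256}{45130 + R{\left(10 \left(-3\right),149 \right)}} = \frac{-45845 + 33256}{45130 + 9} = - \frac{12589}{45139}$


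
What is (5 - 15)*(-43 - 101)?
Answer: 1440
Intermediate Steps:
(5 - 15)*(-43 - 101) = -10*(-144) = 1440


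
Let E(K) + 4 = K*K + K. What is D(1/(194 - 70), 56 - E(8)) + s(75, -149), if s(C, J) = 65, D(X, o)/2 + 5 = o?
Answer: 31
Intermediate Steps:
E(K) = -4 + K + K² (E(K) = -4 + (K*K + K) = -4 + (K² + K) = -4 + (K + K²) = -4 + K + K²)
D(X, o) = -10 + 2*o
D(1/(194 - 70), 56 - E(8)) + s(75, -149) = (-10 + 2*(56 - (-4 + 8 + 8²))) + 65 = (-10 + 2*(56 - (-4 + 8 + 64))) + 65 = (-10 + 2*(56 - 1*68)) + 65 = (-10 + 2*(56 - 68)) + 65 = (-10 + 2*(-12)) + 65 = (-10 - 24) + 65 = -34 + 65 = 31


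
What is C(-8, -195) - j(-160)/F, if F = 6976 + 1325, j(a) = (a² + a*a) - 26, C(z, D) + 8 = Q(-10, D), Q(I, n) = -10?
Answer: -66864/2767 ≈ -24.165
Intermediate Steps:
C(z, D) = -18 (C(z, D) = -8 - 10 = -18)
j(a) = -26 + 2*a² (j(a) = (a² + a²) - 26 = 2*a² - 26 = -26 + 2*a²)
F = 8301
C(-8, -195) - j(-160)/F = -18 - (-26 + 2*(-160)²)/8301 = -18 - (-26 + 2*25600)/8301 = -18 - (-26 + 51200)/8301 = -18 - 51174/8301 = -18 - 1*17058/2767 = -18 - 17058/2767 = -66864/2767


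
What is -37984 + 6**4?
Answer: -36688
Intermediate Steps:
-37984 + 6**4 = -37984 + 1296 = -36688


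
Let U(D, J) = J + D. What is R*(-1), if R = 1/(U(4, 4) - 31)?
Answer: 1/23 ≈ 0.043478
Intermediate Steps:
U(D, J) = D + J
R = -1/23 (R = 1/((4 + 4) - 31) = 1/(8 - 31) = 1/(-23) = -1/23 ≈ -0.043478)
R*(-1) = -1/23*(-1) = 1/23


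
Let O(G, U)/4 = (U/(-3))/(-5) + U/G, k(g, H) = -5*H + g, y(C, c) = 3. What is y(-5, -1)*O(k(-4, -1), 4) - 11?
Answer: 201/5 ≈ 40.200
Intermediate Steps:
k(g, H) = g - 5*H
O(G, U) = 4*U/15 + 4*U/G (O(G, U) = 4*((U/(-3))/(-5) + U/G) = 4*((U*(-⅓))*(-⅕) + U/G) = 4*(-U/3*(-⅕) + U/G) = 4*(U/15 + U/G) = 4*U/15 + 4*U/G)
y(-5, -1)*O(k(-4, -1), 4) - 11 = 3*((4/15)*4*(15 + (-4 - 5*(-1)))/(-4 - 5*(-1))) - 11 = 3*((4/15)*4*(15 + (-4 + 5))/(-4 + 5)) - 11 = 3*((4/15)*4*(15 + 1)/1) - 11 = 3*((4/15)*4*1*16) - 11 = 3*(256/15) - 11 = 256/5 - 11 = 201/5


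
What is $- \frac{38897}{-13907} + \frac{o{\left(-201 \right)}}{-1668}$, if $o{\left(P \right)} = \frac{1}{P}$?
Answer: $\frac{13040933303}{4662572076} \approx 2.7969$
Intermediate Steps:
$- \frac{38897}{-13907} + \frac{o{\left(-201 \right)}}{-1668} = - \frac{38897}{-13907} + \frac{1}{\left(-201\right) \left(-1668\right)} = \left(-38897\right) \left(- \frac{1}{13907}\right) - - \frac{1}{335268} = \frac{38897}{13907} + \frac{1}{335268} = \frac{13040933303}{4662572076}$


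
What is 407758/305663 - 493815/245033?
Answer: -51026808331/74897521879 ≈ -0.68129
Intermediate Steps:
407758/305663 - 493815/245033 = -51026808331/74897521879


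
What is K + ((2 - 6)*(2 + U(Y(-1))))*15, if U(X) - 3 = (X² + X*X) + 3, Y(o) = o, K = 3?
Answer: -597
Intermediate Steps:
U(X) = 6 + 2*X² (U(X) = 3 + ((X² + X*X) + 3) = 3 + ((X² + X²) + 3) = 3 + (2*X² + 3) = 3 + (3 + 2*X²) = 6 + 2*X²)
K + ((2 - 6)*(2 + U(Y(-1))))*15 = 3 + ((2 - 6)*(2 + (6 + 2*(-1)²)))*15 = 3 - 4*(2 + (6 + 2*1))*15 = 3 - 4*(2 + (6 + 2))*15 = 3 - 4*(2 + 8)*15 = 3 - 4*10*15 = 3 - 40*15 = 3 - 600 = -597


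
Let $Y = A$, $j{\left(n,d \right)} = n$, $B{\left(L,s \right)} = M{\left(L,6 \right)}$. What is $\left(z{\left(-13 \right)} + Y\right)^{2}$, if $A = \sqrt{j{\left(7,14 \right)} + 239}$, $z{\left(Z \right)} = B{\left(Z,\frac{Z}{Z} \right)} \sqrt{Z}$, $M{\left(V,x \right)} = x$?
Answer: $-222 + 12 i \sqrt{3198} \approx -222.0 + 678.61 i$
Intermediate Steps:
$B{\left(L,s \right)} = 6$
$z{\left(Z \right)} = 6 \sqrt{Z}$
$A = \sqrt{246}$ ($A = \sqrt{7 + 239} = \sqrt{246} \approx 15.684$)
$Y = \sqrt{246} \approx 15.684$
$\left(z{\left(-13 \right)} + Y\right)^{2} = \left(6 \sqrt{-13} + \sqrt{246}\right)^{2} = \left(6 i \sqrt{13} + \sqrt{246}\right)^{2} = \left(\sqrt{246} + 6 i \sqrt{13}\right)^{2}$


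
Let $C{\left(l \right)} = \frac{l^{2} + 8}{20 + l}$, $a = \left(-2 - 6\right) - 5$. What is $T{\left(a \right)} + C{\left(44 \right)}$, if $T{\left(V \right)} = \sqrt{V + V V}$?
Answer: $\frac{243}{8} + 2 \sqrt{39} \approx 42.865$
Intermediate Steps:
$a = -13$ ($a = -8 - 5 = -13$)
$T{\left(V \right)} = \sqrt{V + V^{2}}$
$C{\left(l \right)} = \frac{8 + l^{2}}{20 + l}$
$T{\left(a \right)} + C{\left(44 \right)} = \sqrt{- 13 \left(1 - 13\right)} + \frac{8 + 44^{2}}{20 + 44} = \sqrt{\left(-13\right) \left(-12\right)} + \frac{8 + 1936}{64} = \sqrt{156} + \frac{1}{64} \cdot 1944 = 2 \sqrt{39} + \frac{243}{8} = \frac{243}{8} + 2 \sqrt{39}$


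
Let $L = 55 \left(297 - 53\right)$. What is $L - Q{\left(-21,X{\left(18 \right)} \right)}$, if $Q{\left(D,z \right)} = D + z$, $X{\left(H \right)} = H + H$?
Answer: $13405$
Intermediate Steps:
$X{\left(H \right)} = 2 H$
$L = 13420$ ($L = 55 \cdot 244 = 13420$)
$L - Q{\left(-21,X{\left(18 \right)} \right)} = 13420 - \left(-21 + 2 \cdot 18\right) = 13420 - \left(-21 + 36\right) = 13420 - 15 = 13405$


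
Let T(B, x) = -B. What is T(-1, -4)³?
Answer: 1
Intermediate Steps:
T(-1, -4)³ = (-1*(-1))³ = 1³ = 1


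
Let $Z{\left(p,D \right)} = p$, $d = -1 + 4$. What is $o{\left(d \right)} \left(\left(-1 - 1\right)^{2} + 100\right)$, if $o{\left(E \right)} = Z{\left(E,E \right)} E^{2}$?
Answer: $2808$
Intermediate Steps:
$d = 3$
$o{\left(E \right)} = E^{3}$ ($o{\left(E \right)} = E E^{2} = E^{3}$)
$o{\left(d \right)} \left(\left(-1 - 1\right)^{2} + 100\right) = 3^{3} \left(\left(-1 - 1\right)^{2} + 100\right) = 27 \left(\left(-2\right)^{2} + 100\right) = 27 \left(4 + 100\right) = 27 \cdot 104 = 2808$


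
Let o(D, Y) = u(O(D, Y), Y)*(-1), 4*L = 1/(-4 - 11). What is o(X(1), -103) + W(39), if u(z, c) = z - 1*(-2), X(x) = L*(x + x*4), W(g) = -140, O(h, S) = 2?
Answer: -144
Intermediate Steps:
L = -1/60 (L = 1/(4*(-4 - 11)) = (1/4)/(-15) = (1/4)*(-1/15) = -1/60 ≈ -0.016667)
X(x) = -x/12 (X(x) = -(x + x*4)/60 = -(x + 4*x)/60 = -x/12)
u(z, c) = 2 + z (u(z, c) = z + 2 = 2 + z)
o(D, Y) = -4 (o(D, Y) = (2 + 2)*(-1) = 4*(-1) = -4)
o(X(1), -103) + W(39) = -4 - 140 = -144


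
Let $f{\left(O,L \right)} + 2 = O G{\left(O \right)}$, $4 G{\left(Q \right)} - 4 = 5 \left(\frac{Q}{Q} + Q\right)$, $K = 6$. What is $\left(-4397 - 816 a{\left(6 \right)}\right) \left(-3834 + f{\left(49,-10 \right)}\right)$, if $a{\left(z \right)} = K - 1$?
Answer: $\frac{12283173}{2} \approx 6.1416 \cdot 10^{6}$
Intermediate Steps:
$a{\left(z \right)} = 5$ ($a{\left(z \right)} = 6 - 1 = 5$)
$G{\left(Q \right)} = \frac{9}{4} + \frac{5 Q}{4}$ ($G{\left(Q \right)} = 1 + \frac{5 \left(\frac{Q}{Q} + Q\right)}{4} = 1 + \frac{5 \left(1 + Q\right)}{4} = 1 + \frac{5 + 5 Q}{4} = 1 + \left(\frac{5}{4} + \frac{5 Q}{4}\right) = \frac{9}{4} + \frac{5 Q}{4}$)
$f{\left(O,L \right)} = -2 + O \left(\frac{9}{4} + \frac{5 O}{4}\right)$
$\left(-4397 - 816 a{\left(6 \right)}\right) \left(-3834 + f{\left(49,-10 \right)}\right) = \left(-4397 - 4080\right) \left(-3834 - \left(2 - \frac{49 \left(9 + 5 \cdot 49\right)}{4}\right)\right) = \left(-4397 - 4080\right) \left(-3834 - \left(2 - \frac{49 \left(9 + 245\right)}{4}\right)\right) = - 8477 \left(-3834 - \left(2 - \frac{6223}{2}\right)\right) = - 8477 \left(-3834 + \left(-2 + \frac{6223}{2}\right)\right) = - 8477 \left(-3834 + \frac{6219}{2}\right) = \left(-8477\right) \left(- \frac{1449}{2}\right) = \frac{12283173}{2}$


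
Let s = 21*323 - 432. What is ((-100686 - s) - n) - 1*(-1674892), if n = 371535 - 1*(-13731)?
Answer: 1182589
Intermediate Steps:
s = 6351 (s = 6783 - 432 = 6351)
n = 385266 (n = 371535 + 13731 = 385266)
((-100686 - s) - n) - 1*(-1674892) = ((-100686 - 1*6351) - 1*385266) - 1*(-1674892) = ((-100686 - 6351) - 385266) + 1674892 = (-107037 - 385266) + 1674892 = -492303 + 1674892 = 1182589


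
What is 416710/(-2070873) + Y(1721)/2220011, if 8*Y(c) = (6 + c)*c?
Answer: -177975125527/5254126673832 ≈ -0.033873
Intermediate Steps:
Y(c) = c*(6 + c)/8 (Y(c) = ((6 + c)*c)/8 = (c*(6 + c))/8 = c*(6 + c)/8)
416710/(-2070873) + Y(1721)/2220011 = 416710/(-2070873) + ((1/8)*1721*(6 + 1721))/2220011 = 416710*(-1/2070873) + ((1/8)*1721*1727)*(1/2220011) = -59530/295839 + (2972167/8)*(1/2220011) = -59530/295839 + 2972167/17760088 = -177975125527/5254126673832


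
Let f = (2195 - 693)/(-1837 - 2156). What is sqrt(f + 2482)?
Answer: 2*sqrt(81750273)/363 ≈ 49.816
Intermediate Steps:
f = -1502/3993 (f = 1502/(-3993) = 1502*(-1/3993) = -1502/3993 ≈ -0.37616)
sqrt(f + 2482) = sqrt(-1502/3993 + 2482) = sqrt(9909124/3993) = 2*sqrt(81750273)/363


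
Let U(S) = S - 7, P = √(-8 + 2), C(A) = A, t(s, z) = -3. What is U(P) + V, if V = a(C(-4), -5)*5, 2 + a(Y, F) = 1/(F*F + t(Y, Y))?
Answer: -369/22 + I*√6 ≈ -16.773 + 2.4495*I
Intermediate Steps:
P = I*√6 (P = √(-6) = I*√6 ≈ 2.4495*I)
U(S) = -7 + S
a(Y, F) = -2 + 1/(-3 + F²) (a(Y, F) = -2 + 1/(F*F - 3) = -2 + 1/(F² - 3) = -2 + 1/(-3 + F²))
V = -215/22 (V = ((7 - 2*(-5)²)/(-3 + (-5)²))*5 = ((7 - 2*25)/(-3 + 25))*5 = ((7 - 50)/22)*5 = ((1/22)*(-43))*5 = -43/22*5 = -215/22 ≈ -9.7727)
U(P) + V = (-7 + I*√6) - 215/22 = -369/22 + I*√6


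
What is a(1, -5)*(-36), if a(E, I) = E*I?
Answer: 180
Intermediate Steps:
a(1, -5)*(-36) = (1*(-5))*(-36) = -5*(-36) = 180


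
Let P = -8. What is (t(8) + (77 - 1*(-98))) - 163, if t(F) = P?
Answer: 4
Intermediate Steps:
t(F) = -8
(t(8) + (77 - 1*(-98))) - 163 = (-8 + (77 - 1*(-98))) - 163 = (-8 + (77 + 98)) - 163 = (-8 + 175) - 163 = 167 - 163 = 4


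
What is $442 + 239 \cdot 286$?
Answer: $68796$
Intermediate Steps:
$442 + 239 \cdot 286 = 442 + 68354 = 68796$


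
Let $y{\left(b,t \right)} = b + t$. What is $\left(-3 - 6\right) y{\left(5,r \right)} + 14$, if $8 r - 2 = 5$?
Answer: $- \frac{311}{8} \approx -38.875$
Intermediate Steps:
$r = \frac{7}{8}$ ($r = \frac{1}{4} + \frac{1}{8} \cdot 5 = \frac{1}{4} + \frac{5}{8} = \frac{7}{8} \approx 0.875$)
$\left(-3 - 6\right) y{\left(5,r \right)} + 14 = \left(-3 - 6\right) \left(5 + \frac{7}{8}\right) + 14 = \left(-9\right) \frac{47}{8} + 14 = - \frac{423}{8} + 14 = - \frac{311}{8}$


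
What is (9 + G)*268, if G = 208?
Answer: 58156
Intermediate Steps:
(9 + G)*268 = (9 + 208)*268 = 217*268 = 58156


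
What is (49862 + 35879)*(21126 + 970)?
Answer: 1894533136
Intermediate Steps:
(49862 + 35879)*(21126 + 970) = 85741*22096 = 1894533136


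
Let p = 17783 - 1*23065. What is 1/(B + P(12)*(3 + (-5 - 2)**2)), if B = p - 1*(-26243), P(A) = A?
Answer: 1/21585 ≈ 4.6328e-5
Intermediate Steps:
p = -5282 (p = 17783 - 23065 = -5282)
B = 20961 (B = -5282 - 1*(-26243) = -5282 + 26243 = 20961)
1/(B + P(12)*(3 + (-5 - 2)**2)) = 1/(20961 + 12*(3 + (-5 - 2)**2)) = 1/(20961 + 12*(3 + (-7)**2)) = 1/(20961 + 12*(3 + 49)) = 1/(20961 + 12*52) = 1/(20961 + 624) = 1/21585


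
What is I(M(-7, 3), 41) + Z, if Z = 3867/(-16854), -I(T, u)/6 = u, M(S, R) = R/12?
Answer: -1383317/5618 ≈ -246.23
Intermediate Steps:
M(S, R) = R/12 (M(S, R) = R*(1/12) = R/12)
I(T, u) = -6*u
Z = -1289/5618 (Z = 3867*(-1/16854) = -1289/5618 ≈ -0.22944)
I(M(-7, 3), 41) + Z = -6*41 - 1289/5618 = -246 - 1289/5618 = -1383317/5618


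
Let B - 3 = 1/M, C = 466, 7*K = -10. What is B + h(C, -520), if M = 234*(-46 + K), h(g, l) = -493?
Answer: -38067127/77688 ≈ -490.00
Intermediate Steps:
K = -10/7 (K = (⅐)*(-10) = -10/7 ≈ -1.4286)
M = -77688/7 (M = 234*(-46 - 10/7) = 234*(-332/7) = -77688/7 ≈ -11098.)
B = 233057/77688 (B = 3 + 1/(-77688/7) = 3 - 7/77688 = 233057/77688 ≈ 2.9999)
B + h(C, -520) = 233057/77688 - 493 = -38067127/77688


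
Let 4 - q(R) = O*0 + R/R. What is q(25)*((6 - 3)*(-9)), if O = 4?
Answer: -81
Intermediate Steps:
q(R) = 3 (q(R) = 4 - (4*0 + R/R) = 4 - (0 + 1) = 4 - 1*1 = 4 - 1 = 3)
q(25)*((6 - 3)*(-9)) = 3*((6 - 3)*(-9)) = 3*(3*(-9)) = 3*(-27) = -81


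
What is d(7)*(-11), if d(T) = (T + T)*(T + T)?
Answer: -2156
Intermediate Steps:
d(T) = 4*T**2 (d(T) = (2*T)*(2*T) = 4*T**2)
d(7)*(-11) = (4*7**2)*(-11) = (4*49)*(-11) = 196*(-11) = -2156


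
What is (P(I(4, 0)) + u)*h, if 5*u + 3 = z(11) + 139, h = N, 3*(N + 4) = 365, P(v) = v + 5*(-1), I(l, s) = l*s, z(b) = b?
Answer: 43066/15 ≈ 2871.1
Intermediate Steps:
P(v) = -5 + v (P(v) = v - 5 = -5 + v)
N = 353/3 (N = -4 + (1/3)*365 = -4 + 365/3 = 353/3 ≈ 117.67)
h = 353/3 ≈ 117.67
u = 147/5 (u = -3/5 + (11 + 139)/5 = -3/5 + (1/5)*150 = -3/5 + 30 = 147/5 ≈ 29.400)
(P(I(4, 0)) + u)*h = ((-5 + 4*0) + 147/5)*(353/3) = ((-5 + 0) + 147/5)*(353/3) = (-5 + 147/5)*(353/3) = (122/5)*(353/3) = 43066/15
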